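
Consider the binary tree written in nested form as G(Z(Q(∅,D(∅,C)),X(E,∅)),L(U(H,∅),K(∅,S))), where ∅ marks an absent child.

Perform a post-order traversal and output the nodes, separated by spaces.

Post-order visits the left subtree, then the right subtree, then the node.
At G: go left to Z.
  At Z: go left to Q.
    At Q: no left child.
    At Q: go right to D.
      At D: no left child.
      At D: go right to C.
        C is a leaf — visit C.
      Visit D.
    Visit Q.
  At Z: go right to X.
    At X: go left to E.
      E is a leaf — visit E.
    At X: no right child.
    Visit X.
  Visit Z.
At G: go right to L.
  At L: go left to U.
    At U: go left to H.
      H is a leaf — visit H.
    At U: no right child.
    Visit U.
  At L: go right to K.
    At K: no left child.
    At K: go right to S.
      S is a leaf — visit S.
    Visit K.
  Visit L.
Visit G.

C D Q E X Z H U S K L G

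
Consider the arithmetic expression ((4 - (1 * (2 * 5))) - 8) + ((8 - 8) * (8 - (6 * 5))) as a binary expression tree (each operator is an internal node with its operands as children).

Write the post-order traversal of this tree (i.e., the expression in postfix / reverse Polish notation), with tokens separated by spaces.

Post-order on an expression tree gives postfix notation: for each operator, emit left operand, right operand, then the operator.

4 1 2 5 * * - 8 - 8 8 - 8 6 5 * - * +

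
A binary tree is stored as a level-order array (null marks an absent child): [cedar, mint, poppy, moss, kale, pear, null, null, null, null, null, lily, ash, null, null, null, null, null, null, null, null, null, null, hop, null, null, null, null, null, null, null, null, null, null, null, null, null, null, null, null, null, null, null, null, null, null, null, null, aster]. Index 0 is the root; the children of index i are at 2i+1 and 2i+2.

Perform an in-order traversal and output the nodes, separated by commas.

In-order visits the left subtree, then the node, then the right subtree.
At cedar: go left to mint.
  At mint: go left to moss.
    moss is a leaf — visit moss.
  Visit mint.
  At mint: go right to kale.
    kale is a leaf — visit kale.
Visit cedar.
At cedar: go right to poppy.
  At poppy: go left to pear.
    At pear: go left to lily.
      At lily: go left to hop.
        At hop: no left child.
        Visit hop.
        At hop: go right to aster.
          aster is a leaf — visit aster.
      Visit lily.
      At lily: no right child.
    Visit pear.
    At pear: go right to ash.
      ash is a leaf — visit ash.
  Visit poppy.
  At poppy: no right child.

moss, mint, kale, cedar, hop, aster, lily, pear, ash, poppy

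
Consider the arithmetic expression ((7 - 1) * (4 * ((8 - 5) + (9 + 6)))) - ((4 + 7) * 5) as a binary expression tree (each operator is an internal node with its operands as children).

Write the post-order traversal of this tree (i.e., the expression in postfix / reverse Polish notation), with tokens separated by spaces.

Post-order on an expression tree gives postfix notation: for each operator, emit left operand, right operand, then the operator.

7 1 - 4 8 5 - 9 6 + + * * 4 7 + 5 * -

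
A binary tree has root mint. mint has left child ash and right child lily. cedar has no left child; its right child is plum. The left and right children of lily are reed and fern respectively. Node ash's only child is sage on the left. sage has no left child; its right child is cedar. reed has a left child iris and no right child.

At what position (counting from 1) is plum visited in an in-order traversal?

3

In-order visits the left subtree, then the node, then the right subtree.
At mint: go left to ash.
  At ash: go left to sage.
    At sage: no left child.
    Visit sage.
    At sage: go right to cedar.
      At cedar: no left child.
      Visit cedar.
      At cedar: go right to plum.
        plum is a leaf — visit plum.
  Visit ash.
  At ash: no right child.
Visit mint.
At mint: go right to lily.
  At lily: go left to reed.
    At reed: go left to iris.
      iris is a leaf — visit iris.
    Visit reed.
    At reed: no right child.
  Visit lily.
  At lily: go right to fern.
    fern is a leaf — visit fern.
Full in-order sequence: sage, cedar, plum, ash, mint, iris, reed, lily, fern.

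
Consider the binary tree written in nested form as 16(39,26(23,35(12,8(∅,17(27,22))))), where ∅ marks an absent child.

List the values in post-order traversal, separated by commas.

39, 23, 12, 27, 22, 17, 8, 35, 26, 16

Post-order visits the left subtree, then the right subtree, then the node.
At 16: go left to 39.
  39 is a leaf — visit 39.
At 16: go right to 26.
  At 26: go left to 23.
    23 is a leaf — visit 23.
  At 26: go right to 35.
    At 35: go left to 12.
      12 is a leaf — visit 12.
    At 35: go right to 8.
      At 8: no left child.
      At 8: go right to 17.
        At 17: go left to 27.
          27 is a leaf — visit 27.
        At 17: go right to 22.
          22 is a leaf — visit 22.
        Visit 17.
      Visit 8.
    Visit 35.
  Visit 26.
Visit 16.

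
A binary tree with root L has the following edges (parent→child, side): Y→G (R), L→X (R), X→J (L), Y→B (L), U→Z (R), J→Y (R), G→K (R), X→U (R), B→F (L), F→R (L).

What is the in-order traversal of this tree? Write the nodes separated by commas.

L, J, R, F, B, Y, G, K, X, U, Z

In-order visits the left subtree, then the node, then the right subtree.
At L: no left child.
Visit L.
At L: go right to X.
  At X: go left to J.
    At J: no left child.
    Visit J.
    At J: go right to Y.
      At Y: go left to B.
        At B: go left to F.
          At F: go left to R.
            R is a leaf — visit R.
          Visit F.
          At F: no right child.
        Visit B.
        At B: no right child.
      Visit Y.
      At Y: go right to G.
        At G: no left child.
        Visit G.
        At G: go right to K.
          K is a leaf — visit K.
  Visit X.
  At X: go right to U.
    At U: no left child.
    Visit U.
    At U: go right to Z.
      Z is a leaf — visit Z.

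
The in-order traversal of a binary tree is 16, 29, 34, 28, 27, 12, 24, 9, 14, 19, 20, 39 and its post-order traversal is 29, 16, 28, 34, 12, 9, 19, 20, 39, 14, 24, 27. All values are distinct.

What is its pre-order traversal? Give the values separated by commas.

27, 34, 16, 29, 28, 24, 12, 14, 9, 39, 20, 19

The last element of post-order is the root; it splits in-order into left and right subtrees.
Root 27: left subtree has 4 nodes {16, 29, 34, 28}, right has 7 {12, 24, 9, 14, 19, 20, 39}.
  Root 34: left subtree has 2 nodes {16, 29}, right has 1 {28}.
    Root 16: left subtree has 0 nodes { }, right has 1 {29}.
  Root 24: left subtree has 1 node {12}, right has 5 {9, 14, 19, 20, 39}.
    Root 14: left subtree has 1 node {9}, right has 3 {19, 20, 39}.
      Root 39: left subtree has 2 nodes {19, 20}, right has 0 { }.
        Root 20: left subtree has 1 node {19}, right has 0 { }.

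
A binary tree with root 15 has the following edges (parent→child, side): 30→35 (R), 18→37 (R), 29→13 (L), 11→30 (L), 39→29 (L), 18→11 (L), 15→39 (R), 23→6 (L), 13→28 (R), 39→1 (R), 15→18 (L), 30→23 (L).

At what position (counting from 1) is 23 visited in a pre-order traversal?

Pre-order visits the node, then its left subtree, then its right subtree.
Visit 15.
At 15: go left to 18.
  Visit 18.
  At 18: go left to 11.
    Visit 11.
    At 11: go left to 30.
      Visit 30.
      At 30: go left to 23.
        Visit 23.
        At 23: go left to 6.
          6 is a leaf — visit 6.
        At 23: no right child.
      At 30: go right to 35.
        35 is a leaf — visit 35.
    At 11: no right child.
  At 18: go right to 37.
    37 is a leaf — visit 37.
At 15: go right to 39.
  Visit 39.
  At 39: go left to 29.
    Visit 29.
    At 29: go left to 13.
      Visit 13.
      At 13: no left child.
      At 13: go right to 28.
        28 is a leaf — visit 28.
    At 29: no right child.
  At 39: go right to 1.
    1 is a leaf — visit 1.
Full pre-order sequence: 15, 18, 11, 30, 23, 6, 35, 37, 39, 29, 13, 28, 1.

5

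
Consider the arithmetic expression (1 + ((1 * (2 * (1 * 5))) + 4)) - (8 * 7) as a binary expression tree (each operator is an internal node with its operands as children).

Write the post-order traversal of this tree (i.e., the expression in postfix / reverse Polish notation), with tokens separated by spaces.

1 1 2 1 5 * * * 4 + + 8 7 * -

Post-order on an expression tree gives postfix notation: for each operator, emit left operand, right operand, then the operator.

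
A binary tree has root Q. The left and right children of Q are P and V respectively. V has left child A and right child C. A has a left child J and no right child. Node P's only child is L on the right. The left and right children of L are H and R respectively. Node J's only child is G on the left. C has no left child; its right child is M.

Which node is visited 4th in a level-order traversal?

Level-order visits nodes level by level from the root, left to right within each level.
Level 0: Q
Level 1: P, V
Level 2: L, A, C
Level 3: H, R, J, M
Level 4: G
Full level-order sequence: Q, P, V, L, A, C, H, R, J, M, G.

L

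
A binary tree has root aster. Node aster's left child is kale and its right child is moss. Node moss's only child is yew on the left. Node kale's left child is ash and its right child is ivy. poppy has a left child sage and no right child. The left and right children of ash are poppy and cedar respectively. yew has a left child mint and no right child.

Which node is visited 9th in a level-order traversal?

mint

Level-order visits nodes level by level from the root, left to right within each level.
Level 0: aster
Level 1: kale, moss
Level 2: ash, ivy, yew
Level 3: poppy, cedar, mint
Level 4: sage
Full level-order sequence: aster, kale, moss, ash, ivy, yew, poppy, cedar, mint, sage.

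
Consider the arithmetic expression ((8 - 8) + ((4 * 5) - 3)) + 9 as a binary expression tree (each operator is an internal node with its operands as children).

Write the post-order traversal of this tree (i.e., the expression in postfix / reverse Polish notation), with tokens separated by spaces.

Post-order on an expression tree gives postfix notation: for each operator, emit left operand, right operand, then the operator.

8 8 - 4 5 * 3 - + 9 +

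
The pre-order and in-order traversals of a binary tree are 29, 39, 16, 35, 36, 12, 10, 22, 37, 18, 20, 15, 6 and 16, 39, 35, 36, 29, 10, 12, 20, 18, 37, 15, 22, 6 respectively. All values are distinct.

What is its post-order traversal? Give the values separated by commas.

The first element of pre-order is the root; it splits in-order into left and right subtrees.
Root 29: left subtree has 4 nodes {16, 39, 35, 36}, right has 8 {10, 12, 20, 18, 37, 15, 22, 6}.
  Root 39: left subtree has 1 node {16}, right has 2 {35, 36}.
    Root 35: left subtree has 0 nodes { }, right has 1 {36}.
  Root 12: left subtree has 1 node {10}, right has 6 {20, 18, 37, 15, 22, 6}.
    Root 22: left subtree has 4 nodes {20, 18, 37, 15}, right has 1 {6}.
      Root 37: left subtree has 2 nodes {20, 18}, right has 1 {15}.
        Root 18: left subtree has 1 node {20}, right has 0 { }.

16, 36, 35, 39, 10, 20, 18, 15, 37, 6, 22, 12, 29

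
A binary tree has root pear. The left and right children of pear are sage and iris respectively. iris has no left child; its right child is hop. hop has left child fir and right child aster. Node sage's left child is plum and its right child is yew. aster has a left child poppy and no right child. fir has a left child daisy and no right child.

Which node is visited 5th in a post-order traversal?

fir

Post-order visits the left subtree, then the right subtree, then the node.
At pear: go left to sage.
  At sage: go left to plum.
    plum is a leaf — visit plum.
  At sage: go right to yew.
    yew is a leaf — visit yew.
  Visit sage.
At pear: go right to iris.
  At iris: no left child.
  At iris: go right to hop.
    At hop: go left to fir.
      At fir: go left to daisy.
        daisy is a leaf — visit daisy.
      At fir: no right child.
      Visit fir.
    At hop: go right to aster.
      At aster: go left to poppy.
        poppy is a leaf — visit poppy.
      At aster: no right child.
      Visit aster.
    Visit hop.
  Visit iris.
Visit pear.
Full post-order sequence: plum, yew, sage, daisy, fir, poppy, aster, hop, iris, pear.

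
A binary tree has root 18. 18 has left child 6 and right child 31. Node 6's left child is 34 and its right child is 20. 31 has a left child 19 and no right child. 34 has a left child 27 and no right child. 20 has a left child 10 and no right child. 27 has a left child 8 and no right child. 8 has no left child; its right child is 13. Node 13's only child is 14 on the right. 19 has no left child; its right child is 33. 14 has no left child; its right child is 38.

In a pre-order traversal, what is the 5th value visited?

8

Pre-order visits the node, then its left subtree, then its right subtree.
Visit 18.
At 18: go left to 6.
  Visit 6.
  At 6: go left to 34.
    Visit 34.
    At 34: go left to 27.
      Visit 27.
      At 27: go left to 8.
        Visit 8.
        At 8: no left child.
        At 8: go right to 13.
          Visit 13.
          At 13: no left child.
          At 13: go right to 14.
            Visit 14.
            At 14: no left child.
            At 14: go right to 38.
              38 is a leaf — visit 38.
      At 27: no right child.
    At 34: no right child.
  At 6: go right to 20.
    Visit 20.
    At 20: go left to 10.
      10 is a leaf — visit 10.
    At 20: no right child.
At 18: go right to 31.
  Visit 31.
  At 31: go left to 19.
    Visit 19.
    At 19: no left child.
    At 19: go right to 33.
      33 is a leaf — visit 33.
  At 31: no right child.
Full pre-order sequence: 18, 6, 34, 27, 8, 13, 14, 38, 20, 10, 31, 19, 33.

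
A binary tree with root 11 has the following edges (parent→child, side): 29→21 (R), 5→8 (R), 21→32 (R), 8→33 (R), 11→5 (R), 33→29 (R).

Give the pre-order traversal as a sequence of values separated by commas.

11, 5, 8, 33, 29, 21, 32

Pre-order visits the node, then its left subtree, then its right subtree.
Visit 11.
At 11: no left child.
At 11: go right to 5.
  Visit 5.
  At 5: no left child.
  At 5: go right to 8.
    Visit 8.
    At 8: no left child.
    At 8: go right to 33.
      Visit 33.
      At 33: no left child.
      At 33: go right to 29.
        Visit 29.
        At 29: no left child.
        At 29: go right to 21.
          Visit 21.
          At 21: no left child.
          At 21: go right to 32.
            32 is a leaf — visit 32.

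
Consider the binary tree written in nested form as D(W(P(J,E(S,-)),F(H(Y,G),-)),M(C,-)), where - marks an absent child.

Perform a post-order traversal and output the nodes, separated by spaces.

J S E P Y G H F W C M D

Post-order visits the left subtree, then the right subtree, then the node.
At D: go left to W.
  At W: go left to P.
    At P: go left to J.
      J is a leaf — visit J.
    At P: go right to E.
      At E: go left to S.
        S is a leaf — visit S.
      At E: no right child.
      Visit E.
    Visit P.
  At W: go right to F.
    At F: go left to H.
      At H: go left to Y.
        Y is a leaf — visit Y.
      At H: go right to G.
        G is a leaf — visit G.
      Visit H.
    At F: no right child.
    Visit F.
  Visit W.
At D: go right to M.
  At M: go left to C.
    C is a leaf — visit C.
  At M: no right child.
  Visit M.
Visit D.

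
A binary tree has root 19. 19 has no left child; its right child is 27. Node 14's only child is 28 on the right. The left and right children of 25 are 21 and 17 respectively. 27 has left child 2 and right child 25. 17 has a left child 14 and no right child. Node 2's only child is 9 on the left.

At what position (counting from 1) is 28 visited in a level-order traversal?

Level-order visits nodes level by level from the root, left to right within each level.
Level 0: 19
Level 1: 27
Level 2: 2, 25
Level 3: 9, 21, 17
Level 4: 14
Level 5: 28
Full level-order sequence: 19, 27, 2, 25, 9, 21, 17, 14, 28.

9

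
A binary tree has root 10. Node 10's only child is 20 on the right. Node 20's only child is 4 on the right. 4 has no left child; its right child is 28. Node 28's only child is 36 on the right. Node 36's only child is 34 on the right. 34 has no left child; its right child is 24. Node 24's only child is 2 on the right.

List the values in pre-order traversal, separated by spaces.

Pre-order visits the node, then its left subtree, then its right subtree.
Visit 10.
At 10: no left child.
At 10: go right to 20.
  Visit 20.
  At 20: no left child.
  At 20: go right to 4.
    Visit 4.
    At 4: no left child.
    At 4: go right to 28.
      Visit 28.
      At 28: no left child.
      At 28: go right to 36.
        Visit 36.
        At 36: no left child.
        At 36: go right to 34.
          Visit 34.
          At 34: no left child.
          At 34: go right to 24.
            Visit 24.
            At 24: no left child.
            At 24: go right to 2.
              2 is a leaf — visit 2.

10 20 4 28 36 34 24 2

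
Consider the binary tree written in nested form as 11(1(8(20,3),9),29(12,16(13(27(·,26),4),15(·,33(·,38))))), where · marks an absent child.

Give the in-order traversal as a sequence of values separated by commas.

20, 8, 3, 1, 9, 11, 12, 29, 27, 26, 13, 4, 16, 15, 33, 38

In-order visits the left subtree, then the node, then the right subtree.
At 11: go left to 1.
  At 1: go left to 8.
    At 8: go left to 20.
      20 is a leaf — visit 20.
    Visit 8.
    At 8: go right to 3.
      3 is a leaf — visit 3.
  Visit 1.
  At 1: go right to 9.
    9 is a leaf — visit 9.
Visit 11.
At 11: go right to 29.
  At 29: go left to 12.
    12 is a leaf — visit 12.
  Visit 29.
  At 29: go right to 16.
    At 16: go left to 13.
      At 13: go left to 27.
        At 27: no left child.
        Visit 27.
        At 27: go right to 26.
          26 is a leaf — visit 26.
      Visit 13.
      At 13: go right to 4.
        4 is a leaf — visit 4.
    Visit 16.
    At 16: go right to 15.
      At 15: no left child.
      Visit 15.
      At 15: go right to 33.
        At 33: no left child.
        Visit 33.
        At 33: go right to 38.
          38 is a leaf — visit 38.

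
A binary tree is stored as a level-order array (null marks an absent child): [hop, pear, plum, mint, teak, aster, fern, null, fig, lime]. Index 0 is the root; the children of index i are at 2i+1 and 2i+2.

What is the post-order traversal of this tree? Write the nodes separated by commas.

fig, mint, lime, teak, pear, aster, fern, plum, hop

Post-order visits the left subtree, then the right subtree, then the node.
At hop: go left to pear.
  At pear: go left to mint.
    At mint: no left child.
    At mint: go right to fig.
      fig is a leaf — visit fig.
    Visit mint.
  At pear: go right to teak.
    At teak: go left to lime.
      lime is a leaf — visit lime.
    At teak: no right child.
    Visit teak.
  Visit pear.
At hop: go right to plum.
  At plum: go left to aster.
    aster is a leaf — visit aster.
  At plum: go right to fern.
    fern is a leaf — visit fern.
  Visit plum.
Visit hop.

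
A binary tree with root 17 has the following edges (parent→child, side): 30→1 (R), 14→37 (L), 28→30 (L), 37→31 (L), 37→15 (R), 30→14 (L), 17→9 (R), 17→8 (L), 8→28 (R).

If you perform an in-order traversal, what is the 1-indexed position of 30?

In-order visits the left subtree, then the node, then the right subtree.
At 17: go left to 8.
  At 8: no left child.
  Visit 8.
  At 8: go right to 28.
    At 28: go left to 30.
      At 30: go left to 14.
        At 14: go left to 37.
          At 37: go left to 31.
            31 is a leaf — visit 31.
          Visit 37.
          At 37: go right to 15.
            15 is a leaf — visit 15.
        Visit 14.
        At 14: no right child.
      Visit 30.
      At 30: go right to 1.
        1 is a leaf — visit 1.
    Visit 28.
    At 28: no right child.
Visit 17.
At 17: go right to 9.
  9 is a leaf — visit 9.
Full in-order sequence: 8, 31, 37, 15, 14, 30, 1, 28, 17, 9.

6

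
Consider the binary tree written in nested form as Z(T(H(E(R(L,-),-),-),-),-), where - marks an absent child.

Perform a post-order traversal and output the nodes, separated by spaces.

Post-order visits the left subtree, then the right subtree, then the node.
At Z: go left to T.
  At T: go left to H.
    At H: go left to E.
      At E: go left to R.
        At R: go left to L.
          L is a leaf — visit L.
        At R: no right child.
        Visit R.
      At E: no right child.
      Visit E.
    At H: no right child.
    Visit H.
  At T: no right child.
  Visit T.
At Z: no right child.
Visit Z.

L R E H T Z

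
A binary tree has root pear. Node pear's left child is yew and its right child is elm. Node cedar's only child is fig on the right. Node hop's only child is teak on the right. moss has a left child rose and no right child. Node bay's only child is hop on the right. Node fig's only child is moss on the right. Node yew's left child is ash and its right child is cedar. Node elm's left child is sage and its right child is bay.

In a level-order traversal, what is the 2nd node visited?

Level-order visits nodes level by level from the root, left to right within each level.
Level 0: pear
Level 1: yew, elm
Level 2: ash, cedar, sage, bay
Level 3: fig, hop
Level 4: moss, teak
Level 5: rose
Full level-order sequence: pear, yew, elm, ash, cedar, sage, bay, fig, hop, moss, teak, rose.

yew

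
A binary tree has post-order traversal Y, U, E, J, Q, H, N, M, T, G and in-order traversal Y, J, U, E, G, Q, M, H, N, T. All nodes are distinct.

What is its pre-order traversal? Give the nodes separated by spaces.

G J Y E U T M Q N H

The last element of post-order is the root; it splits in-order into left and right subtrees.
Root G: left subtree has 4 nodes {Y, J, U, E}, right has 5 {Q, M, H, N, T}.
  Root J: left subtree has 1 node {Y}, right has 2 {U, E}.
    Root E: left subtree has 1 node {U}, right has 0 { }.
  Root T: left subtree has 4 nodes {Q, M, H, N}, right has 0 { }.
    Root M: left subtree has 1 node {Q}, right has 2 {H, N}.
      Root N: left subtree has 1 node {H}, right has 0 { }.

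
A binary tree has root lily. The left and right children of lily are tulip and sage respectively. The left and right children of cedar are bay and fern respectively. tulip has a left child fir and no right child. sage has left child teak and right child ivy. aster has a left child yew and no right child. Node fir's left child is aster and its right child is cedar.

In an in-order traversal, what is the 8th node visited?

In-order visits the left subtree, then the node, then the right subtree.
At lily: go left to tulip.
  At tulip: go left to fir.
    At fir: go left to aster.
      At aster: go left to yew.
        yew is a leaf — visit yew.
      Visit aster.
      At aster: no right child.
    Visit fir.
    At fir: go right to cedar.
      At cedar: go left to bay.
        bay is a leaf — visit bay.
      Visit cedar.
      At cedar: go right to fern.
        fern is a leaf — visit fern.
  Visit tulip.
  At tulip: no right child.
Visit lily.
At lily: go right to sage.
  At sage: go left to teak.
    teak is a leaf — visit teak.
  Visit sage.
  At sage: go right to ivy.
    ivy is a leaf — visit ivy.
Full in-order sequence: yew, aster, fir, bay, cedar, fern, tulip, lily, teak, sage, ivy.

lily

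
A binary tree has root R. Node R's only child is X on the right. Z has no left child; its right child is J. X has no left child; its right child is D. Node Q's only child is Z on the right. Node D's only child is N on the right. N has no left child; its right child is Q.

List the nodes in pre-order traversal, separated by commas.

R, X, D, N, Q, Z, J

Pre-order visits the node, then its left subtree, then its right subtree.
Visit R.
At R: no left child.
At R: go right to X.
  Visit X.
  At X: no left child.
  At X: go right to D.
    Visit D.
    At D: no left child.
    At D: go right to N.
      Visit N.
      At N: no left child.
      At N: go right to Q.
        Visit Q.
        At Q: no left child.
        At Q: go right to Z.
          Visit Z.
          At Z: no left child.
          At Z: go right to J.
            J is a leaf — visit J.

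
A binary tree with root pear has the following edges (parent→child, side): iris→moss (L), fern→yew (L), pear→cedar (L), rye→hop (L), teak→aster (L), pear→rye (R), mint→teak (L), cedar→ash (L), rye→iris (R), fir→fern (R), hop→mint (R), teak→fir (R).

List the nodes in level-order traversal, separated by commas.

Level-order visits nodes level by level from the root, left to right within each level.
Level 0: pear
Level 1: cedar, rye
Level 2: ash, hop, iris
Level 3: mint, moss
Level 4: teak
Level 5: aster, fir
Level 6: fern
Level 7: yew

pear, cedar, rye, ash, hop, iris, mint, moss, teak, aster, fir, fern, yew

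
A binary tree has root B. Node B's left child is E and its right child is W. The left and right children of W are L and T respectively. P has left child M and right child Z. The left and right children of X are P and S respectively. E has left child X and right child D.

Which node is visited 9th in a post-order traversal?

T

Post-order visits the left subtree, then the right subtree, then the node.
At B: go left to E.
  At E: go left to X.
    At X: go left to P.
      At P: go left to M.
        M is a leaf — visit M.
      At P: go right to Z.
        Z is a leaf — visit Z.
      Visit P.
    At X: go right to S.
      S is a leaf — visit S.
    Visit X.
  At E: go right to D.
    D is a leaf — visit D.
  Visit E.
At B: go right to W.
  At W: go left to L.
    L is a leaf — visit L.
  At W: go right to T.
    T is a leaf — visit T.
  Visit W.
Visit B.
Full post-order sequence: M, Z, P, S, X, D, E, L, T, W, B.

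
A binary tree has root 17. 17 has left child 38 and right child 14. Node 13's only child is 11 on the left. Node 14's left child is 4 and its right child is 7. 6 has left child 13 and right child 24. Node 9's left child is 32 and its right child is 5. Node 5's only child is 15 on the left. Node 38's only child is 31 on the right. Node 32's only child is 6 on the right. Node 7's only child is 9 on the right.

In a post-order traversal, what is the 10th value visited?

5

Post-order visits the left subtree, then the right subtree, then the node.
At 17: go left to 38.
  At 38: no left child.
  At 38: go right to 31.
    31 is a leaf — visit 31.
  Visit 38.
At 17: go right to 14.
  At 14: go left to 4.
    4 is a leaf — visit 4.
  At 14: go right to 7.
    At 7: no left child.
    At 7: go right to 9.
      At 9: go left to 32.
        At 32: no left child.
        At 32: go right to 6.
          At 6: go left to 13.
            At 13: go left to 11.
              11 is a leaf — visit 11.
            At 13: no right child.
            Visit 13.
          At 6: go right to 24.
            24 is a leaf — visit 24.
          Visit 6.
        Visit 32.
      At 9: go right to 5.
        At 5: go left to 15.
          15 is a leaf — visit 15.
        At 5: no right child.
        Visit 5.
      Visit 9.
    Visit 7.
  Visit 14.
Visit 17.
Full post-order sequence: 31, 38, 4, 11, 13, 24, 6, 32, 15, 5, 9, 7, 14, 17.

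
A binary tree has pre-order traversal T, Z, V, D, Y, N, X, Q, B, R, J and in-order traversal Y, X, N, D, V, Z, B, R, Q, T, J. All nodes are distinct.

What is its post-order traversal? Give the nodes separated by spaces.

The first element of pre-order is the root; it splits in-order into left and right subtrees.
Root T: left subtree has 9 nodes {Y, X, N, D, V, Z, B, R, Q}, right has 1 {J}.
  Root Z: left subtree has 5 nodes {Y, X, N, D, V}, right has 3 {B, R, Q}.
    Root V: left subtree has 4 nodes {Y, X, N, D}, right has 0 { }.
      Root D: left subtree has 3 nodes {Y, X, N}, right has 0 { }.
        Root Y: left subtree has 0 nodes { }, right has 2 {X, N}.
          Root N: left subtree has 1 node {X}, right has 0 { }.
    Root Q: left subtree has 2 nodes {B, R}, right has 0 { }.
      Root B: left subtree has 0 nodes { }, right has 1 {R}.

X N Y D V R B Q Z J T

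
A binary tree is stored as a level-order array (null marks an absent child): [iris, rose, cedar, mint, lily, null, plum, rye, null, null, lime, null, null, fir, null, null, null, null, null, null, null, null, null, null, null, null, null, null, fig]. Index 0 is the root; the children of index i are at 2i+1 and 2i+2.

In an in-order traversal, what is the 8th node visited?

In-order visits the left subtree, then the node, then the right subtree.
At iris: go left to rose.
  At rose: go left to mint.
    At mint: go left to rye.
      rye is a leaf — visit rye.
    Visit mint.
    At mint: no right child.
  Visit rose.
  At rose: go right to lily.
    At lily: no left child.
    Visit lily.
    At lily: go right to lime.
      lime is a leaf — visit lime.
Visit iris.
At iris: go right to cedar.
  At cedar: no left child.
  Visit cedar.
  At cedar: go right to plum.
    At plum: go left to fir.
      At fir: no left child.
      Visit fir.
      At fir: go right to fig.
        fig is a leaf — visit fig.
    Visit plum.
    At plum: no right child.
Full in-order sequence: rye, mint, rose, lily, lime, iris, cedar, fir, fig, plum.

fir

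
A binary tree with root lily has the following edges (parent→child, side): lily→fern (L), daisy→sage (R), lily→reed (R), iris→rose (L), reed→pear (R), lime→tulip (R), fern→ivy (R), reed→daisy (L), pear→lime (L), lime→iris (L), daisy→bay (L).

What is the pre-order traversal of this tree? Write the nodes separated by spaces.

Pre-order visits the node, then its left subtree, then its right subtree.
Visit lily.
At lily: go left to fern.
  Visit fern.
  At fern: no left child.
  At fern: go right to ivy.
    ivy is a leaf — visit ivy.
At lily: go right to reed.
  Visit reed.
  At reed: go left to daisy.
    Visit daisy.
    At daisy: go left to bay.
      bay is a leaf — visit bay.
    At daisy: go right to sage.
      sage is a leaf — visit sage.
  At reed: go right to pear.
    Visit pear.
    At pear: go left to lime.
      Visit lime.
      At lime: go left to iris.
        Visit iris.
        At iris: go left to rose.
          rose is a leaf — visit rose.
        At iris: no right child.
      At lime: go right to tulip.
        tulip is a leaf — visit tulip.
    At pear: no right child.

lily fern ivy reed daisy bay sage pear lime iris rose tulip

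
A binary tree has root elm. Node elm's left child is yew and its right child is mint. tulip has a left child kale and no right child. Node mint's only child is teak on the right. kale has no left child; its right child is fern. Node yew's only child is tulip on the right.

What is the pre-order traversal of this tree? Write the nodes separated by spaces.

Pre-order visits the node, then its left subtree, then its right subtree.
Visit elm.
At elm: go left to yew.
  Visit yew.
  At yew: no left child.
  At yew: go right to tulip.
    Visit tulip.
    At tulip: go left to kale.
      Visit kale.
      At kale: no left child.
      At kale: go right to fern.
        fern is a leaf — visit fern.
    At tulip: no right child.
At elm: go right to mint.
  Visit mint.
  At mint: no left child.
  At mint: go right to teak.
    teak is a leaf — visit teak.

elm yew tulip kale fern mint teak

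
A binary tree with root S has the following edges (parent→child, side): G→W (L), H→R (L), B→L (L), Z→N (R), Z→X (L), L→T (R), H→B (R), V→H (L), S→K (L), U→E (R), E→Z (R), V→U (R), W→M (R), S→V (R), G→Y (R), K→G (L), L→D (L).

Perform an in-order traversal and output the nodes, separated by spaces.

In-order visits the left subtree, then the node, then the right subtree.
At S: go left to K.
  At K: go left to G.
    At G: go left to W.
      At W: no left child.
      Visit W.
      At W: go right to M.
        M is a leaf — visit M.
    Visit G.
    At G: go right to Y.
      Y is a leaf — visit Y.
  Visit K.
  At K: no right child.
Visit S.
At S: go right to V.
  At V: go left to H.
    At H: go left to R.
      R is a leaf — visit R.
    Visit H.
    At H: go right to B.
      At B: go left to L.
        At L: go left to D.
          D is a leaf — visit D.
        Visit L.
        At L: go right to T.
          T is a leaf — visit T.
      Visit B.
      At B: no right child.
  Visit V.
  At V: go right to U.
    At U: no left child.
    Visit U.
    At U: go right to E.
      At E: no left child.
      Visit E.
      At E: go right to Z.
        At Z: go left to X.
          X is a leaf — visit X.
        Visit Z.
        At Z: go right to N.
          N is a leaf — visit N.

W M G Y K S R H D L T B V U E X Z N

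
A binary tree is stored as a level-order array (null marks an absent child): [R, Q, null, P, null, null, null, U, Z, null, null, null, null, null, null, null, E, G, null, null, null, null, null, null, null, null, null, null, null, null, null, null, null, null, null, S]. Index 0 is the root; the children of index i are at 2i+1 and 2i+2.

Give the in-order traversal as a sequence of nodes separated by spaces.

U E P S G Z Q R

In-order visits the left subtree, then the node, then the right subtree.
At R: go left to Q.
  At Q: go left to P.
    At P: go left to U.
      At U: no left child.
      Visit U.
      At U: go right to E.
        E is a leaf — visit E.
    Visit P.
    At P: go right to Z.
      At Z: go left to G.
        At G: go left to S.
          S is a leaf — visit S.
        Visit G.
        At G: no right child.
      Visit Z.
      At Z: no right child.
  Visit Q.
  At Q: no right child.
Visit R.
At R: no right child.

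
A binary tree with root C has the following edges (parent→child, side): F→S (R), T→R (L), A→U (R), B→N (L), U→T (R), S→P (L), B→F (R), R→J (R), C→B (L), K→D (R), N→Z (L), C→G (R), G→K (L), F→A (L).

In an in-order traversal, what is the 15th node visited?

In-order visits the left subtree, then the node, then the right subtree.
At C: go left to B.
  At B: go left to N.
    At N: go left to Z.
      Z is a leaf — visit Z.
    Visit N.
    At N: no right child.
  Visit B.
  At B: go right to F.
    At F: go left to A.
      At A: no left child.
      Visit A.
      At A: go right to U.
        At U: no left child.
        Visit U.
        At U: go right to T.
          At T: go left to R.
            At R: no left child.
            Visit R.
            At R: go right to J.
              J is a leaf — visit J.
          Visit T.
          At T: no right child.
    Visit F.
    At F: go right to S.
      At S: go left to P.
        P is a leaf — visit P.
      Visit S.
      At S: no right child.
Visit C.
At C: go right to G.
  At G: go left to K.
    At K: no left child.
    Visit K.
    At K: go right to D.
      D is a leaf — visit D.
  Visit G.
  At G: no right child.
Full in-order sequence: Z, N, B, A, U, R, J, T, F, P, S, C, K, D, G.

G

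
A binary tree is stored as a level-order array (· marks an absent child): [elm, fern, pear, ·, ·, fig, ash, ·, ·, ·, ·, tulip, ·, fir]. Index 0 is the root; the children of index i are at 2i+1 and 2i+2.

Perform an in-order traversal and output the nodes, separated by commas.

fern, elm, tulip, fig, pear, fir, ash

In-order visits the left subtree, then the node, then the right subtree.
At elm: go left to fern.
  fern is a leaf — visit fern.
Visit elm.
At elm: go right to pear.
  At pear: go left to fig.
    At fig: go left to tulip.
      tulip is a leaf — visit tulip.
    Visit fig.
    At fig: no right child.
  Visit pear.
  At pear: go right to ash.
    At ash: go left to fir.
      fir is a leaf — visit fir.
    Visit ash.
    At ash: no right child.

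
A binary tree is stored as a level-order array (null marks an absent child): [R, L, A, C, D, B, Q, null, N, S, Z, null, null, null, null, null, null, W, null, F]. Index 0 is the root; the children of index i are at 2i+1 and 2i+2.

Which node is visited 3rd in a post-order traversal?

C

Post-order visits the left subtree, then the right subtree, then the node.
At R: go left to L.
  At L: go left to C.
    At C: no left child.
    At C: go right to N.
      At N: go left to W.
        W is a leaf — visit W.
      At N: no right child.
      Visit N.
    Visit C.
  At L: go right to D.
    At D: go left to S.
      At S: go left to F.
        F is a leaf — visit F.
      At S: no right child.
      Visit S.
    At D: go right to Z.
      Z is a leaf — visit Z.
    Visit D.
  Visit L.
At R: go right to A.
  At A: go left to B.
    B is a leaf — visit B.
  At A: go right to Q.
    Q is a leaf — visit Q.
  Visit A.
Visit R.
Full post-order sequence: W, N, C, F, S, Z, D, L, B, Q, A, R.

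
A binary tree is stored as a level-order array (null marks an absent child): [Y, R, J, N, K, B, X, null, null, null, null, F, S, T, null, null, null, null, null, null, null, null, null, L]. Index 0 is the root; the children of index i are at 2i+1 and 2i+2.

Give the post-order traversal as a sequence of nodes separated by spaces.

Post-order visits the left subtree, then the right subtree, then the node.
At Y: go left to R.
  At R: go left to N.
    N is a leaf — visit N.
  At R: go right to K.
    K is a leaf — visit K.
  Visit R.
At Y: go right to J.
  At J: go left to B.
    At B: go left to F.
      At F: go left to L.
        L is a leaf — visit L.
      At F: no right child.
      Visit F.
    At B: go right to S.
      S is a leaf — visit S.
    Visit B.
  At J: go right to X.
    At X: go left to T.
      T is a leaf — visit T.
    At X: no right child.
    Visit X.
  Visit J.
Visit Y.

N K R L F S B T X J Y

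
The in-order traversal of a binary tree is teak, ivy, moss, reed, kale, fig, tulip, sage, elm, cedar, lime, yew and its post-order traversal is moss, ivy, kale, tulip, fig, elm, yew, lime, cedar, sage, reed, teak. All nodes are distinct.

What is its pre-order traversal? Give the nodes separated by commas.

teak, reed, ivy, moss, sage, fig, kale, tulip, cedar, elm, lime, yew

The last element of post-order is the root; it splits in-order into left and right subtrees.
Root teak: left subtree has 0 nodes { }, right has 11 {ivy, moss, reed, kale, fig, tulip, sage, elm, cedar, lime, yew}.
  Root reed: left subtree has 2 nodes {ivy, moss}, right has 8 {kale, fig, tulip, sage, elm, cedar, lime, yew}.
    Root ivy: left subtree has 0 nodes { }, right has 1 {moss}.
    Root sage: left subtree has 3 nodes {kale, fig, tulip}, right has 4 {elm, cedar, lime, yew}.
      Root fig: left subtree has 1 node {kale}, right has 1 {tulip}.
      Root cedar: left subtree has 1 node {elm}, right has 2 {lime, yew}.
        Root lime: left subtree has 0 nodes { }, right has 1 {yew}.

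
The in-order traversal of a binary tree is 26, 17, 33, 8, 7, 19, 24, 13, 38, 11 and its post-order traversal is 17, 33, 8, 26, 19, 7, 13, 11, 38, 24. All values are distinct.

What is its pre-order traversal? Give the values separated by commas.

The last element of post-order is the root; it splits in-order into left and right subtrees.
Root 24: left subtree has 6 nodes {26, 17, 33, 8, 7, 19}, right has 3 {13, 38, 11}.
  Root 7: left subtree has 4 nodes {26, 17, 33, 8}, right has 1 {19}.
    Root 26: left subtree has 0 nodes { }, right has 3 {17, 33, 8}.
      Root 8: left subtree has 2 nodes {17, 33}, right has 0 { }.
        Root 33: left subtree has 1 node {17}, right has 0 { }.
  Root 38: left subtree has 1 node {13}, right has 1 {11}.

24, 7, 26, 8, 33, 17, 19, 38, 13, 11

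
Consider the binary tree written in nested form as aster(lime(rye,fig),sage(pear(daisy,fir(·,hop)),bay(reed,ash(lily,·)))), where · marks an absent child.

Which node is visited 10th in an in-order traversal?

In-order visits the left subtree, then the node, then the right subtree.
At aster: go left to lime.
  At lime: go left to rye.
    rye is a leaf — visit rye.
  Visit lime.
  At lime: go right to fig.
    fig is a leaf — visit fig.
Visit aster.
At aster: go right to sage.
  At sage: go left to pear.
    At pear: go left to daisy.
      daisy is a leaf — visit daisy.
    Visit pear.
    At pear: go right to fir.
      At fir: no left child.
      Visit fir.
      At fir: go right to hop.
        hop is a leaf — visit hop.
  Visit sage.
  At sage: go right to bay.
    At bay: go left to reed.
      reed is a leaf — visit reed.
    Visit bay.
    At bay: go right to ash.
      At ash: go left to lily.
        lily is a leaf — visit lily.
      Visit ash.
      At ash: no right child.
Full in-order sequence: rye, lime, fig, aster, daisy, pear, fir, hop, sage, reed, bay, lily, ash.

reed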